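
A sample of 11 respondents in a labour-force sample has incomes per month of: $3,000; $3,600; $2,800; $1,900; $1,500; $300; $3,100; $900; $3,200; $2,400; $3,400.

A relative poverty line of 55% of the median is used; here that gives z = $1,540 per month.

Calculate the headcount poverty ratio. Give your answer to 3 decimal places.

3 of the 11 respondents have income below $1,540.
H = 3/11 = 0.273.

0.273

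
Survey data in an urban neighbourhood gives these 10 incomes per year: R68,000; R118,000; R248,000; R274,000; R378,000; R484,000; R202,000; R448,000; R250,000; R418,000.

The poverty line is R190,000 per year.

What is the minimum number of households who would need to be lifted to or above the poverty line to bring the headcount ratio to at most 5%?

2 of the 10 households are poor, so H = 2/10 = 0.200.
A headcount ratio of at most 5% allows at most ⌊0.05 × 10⌋ = 0 poor households.
So at least 2 − 0 = 2 must be lifted.

2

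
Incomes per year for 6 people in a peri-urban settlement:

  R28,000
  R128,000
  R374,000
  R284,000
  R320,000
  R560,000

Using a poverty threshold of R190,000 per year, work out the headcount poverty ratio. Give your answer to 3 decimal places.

0.333

2 of the 6 people have income below R190,000.
H = 2/6 = 0.333.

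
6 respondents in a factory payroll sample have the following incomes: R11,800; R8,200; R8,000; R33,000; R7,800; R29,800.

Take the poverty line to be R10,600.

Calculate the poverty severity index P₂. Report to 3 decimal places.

Incomes under z: R7,800, R8,000, R8,200 (q = 3 of N = 6).
Relative gaps: (10600−7800)/10600 = 0.2642; (10600−8000)/10600 = 0.2453; (10600−8200)/10600 = 0.2264.
Squared: 0.0698; 0.0602; 0.0513.
Sum = 0.181203; P₂ = 0.181203 / 6 = 0.030.

0.030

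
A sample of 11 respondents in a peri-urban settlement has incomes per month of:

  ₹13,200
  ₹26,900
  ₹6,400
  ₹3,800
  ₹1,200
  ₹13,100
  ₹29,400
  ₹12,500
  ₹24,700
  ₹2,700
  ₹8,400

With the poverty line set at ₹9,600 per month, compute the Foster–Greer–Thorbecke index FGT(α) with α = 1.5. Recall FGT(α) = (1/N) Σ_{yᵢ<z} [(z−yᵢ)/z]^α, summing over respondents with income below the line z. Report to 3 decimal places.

0.194

Below the line: ₹1,200, ₹2,700, ₹3,800, ₹6,400, ₹8,400 (q = 5 of N = 11).
Gap ratios (z−y)/z: (9600−1200)/9600 = 0.8750; (9600−2700)/9600 = 0.7188; (9600−3800)/9600 = 0.6042; (9600−6400)/9600 = 0.3333; (9600−8400)/9600 = 0.1250.
Raised to α = 1.5: 0.81849; 0.60935; 0.46961; 0.19245; 0.04419.
Sum = 2.134089; FGT(1.5) = 2.134089 / 11 = 0.194.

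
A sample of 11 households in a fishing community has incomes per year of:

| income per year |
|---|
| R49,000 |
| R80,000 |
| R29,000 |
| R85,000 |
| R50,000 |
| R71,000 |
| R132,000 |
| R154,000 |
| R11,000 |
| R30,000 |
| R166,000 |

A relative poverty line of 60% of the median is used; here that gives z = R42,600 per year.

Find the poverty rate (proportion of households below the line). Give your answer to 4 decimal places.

0.2727

3 of the 11 households have income below R42,600.
H = 3/11 = 0.2727.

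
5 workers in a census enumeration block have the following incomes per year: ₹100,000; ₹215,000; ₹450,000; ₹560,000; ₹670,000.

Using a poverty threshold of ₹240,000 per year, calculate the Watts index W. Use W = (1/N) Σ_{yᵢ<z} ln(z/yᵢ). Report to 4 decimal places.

0.1971

Poor units: ₹100,000, ₹215,000 (q = 2 of N = 5).
Log gaps: ln(240000/100000) = 0.8755; ln(240000/215000) = 0.1100.
W = 0.985470 / 5 = 0.1971.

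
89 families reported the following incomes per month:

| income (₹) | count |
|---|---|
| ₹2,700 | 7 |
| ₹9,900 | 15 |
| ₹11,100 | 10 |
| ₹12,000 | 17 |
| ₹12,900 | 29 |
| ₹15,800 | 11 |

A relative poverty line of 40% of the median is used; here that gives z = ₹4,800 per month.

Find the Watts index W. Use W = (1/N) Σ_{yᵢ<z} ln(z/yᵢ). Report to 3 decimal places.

Below z: 7×₹2,700 (q = 7 of N = 89).
ln(z/y) terms: ln(4800/2700) = 0.5754 (×7).
W = 4.027549 / 89 = 0.045.

0.045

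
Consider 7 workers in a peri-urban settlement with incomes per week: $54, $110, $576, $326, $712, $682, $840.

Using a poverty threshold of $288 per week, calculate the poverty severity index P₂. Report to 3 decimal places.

Incomes under z: $54, $110 (q = 2 of N = 7).
Relative gaps: (288−54)/288 = 0.8125; (288−110)/288 = 0.6181.
Squared: 0.6602; 0.3820.
Sum = 1.042149; P₂ = 1.042149 / 7 = 0.149.

0.149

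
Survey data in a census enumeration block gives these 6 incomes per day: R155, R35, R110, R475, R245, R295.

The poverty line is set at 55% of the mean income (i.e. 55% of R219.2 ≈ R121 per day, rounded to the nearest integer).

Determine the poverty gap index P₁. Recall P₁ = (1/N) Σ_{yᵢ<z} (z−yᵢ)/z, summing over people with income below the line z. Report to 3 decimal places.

Poor units: R35, R110 (q = 2 of N = 6).
Gap ratios (z−y)/z: (121−35)/121 = 0.7107; (121−110)/121 = 0.0909.
Σ = 0.801653. Dividing by the full population N = 6 gives P₁ = 0.134.

0.134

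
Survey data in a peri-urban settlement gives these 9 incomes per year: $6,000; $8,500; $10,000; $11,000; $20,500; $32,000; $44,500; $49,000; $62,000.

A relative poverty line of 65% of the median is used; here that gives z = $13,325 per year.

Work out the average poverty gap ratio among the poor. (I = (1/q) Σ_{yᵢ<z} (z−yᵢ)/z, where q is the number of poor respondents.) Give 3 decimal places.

Below the line: $6,000, $8,500, $10,000, $11,000 (q = 4 of N = 9).
Shortfall ratios (z−y)/z: 0.5497, 0.3621, 0.2495, 0.1745; sum = 1.335835.
I averages over the q = 4 poor units only: 1.335835 / 4 = 0.334.

0.334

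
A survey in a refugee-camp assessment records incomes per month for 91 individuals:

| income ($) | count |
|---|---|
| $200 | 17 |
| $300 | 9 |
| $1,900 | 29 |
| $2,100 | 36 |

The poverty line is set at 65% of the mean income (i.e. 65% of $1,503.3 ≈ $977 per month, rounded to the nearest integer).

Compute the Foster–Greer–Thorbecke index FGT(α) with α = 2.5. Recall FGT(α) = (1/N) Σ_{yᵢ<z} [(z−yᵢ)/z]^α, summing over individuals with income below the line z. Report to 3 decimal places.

Below z: 17×$200, 9×$300 (q = 26 of N = 91).
Shortfall ratios: (977−200)/977 = 0.7953 (×17); (977−300)/977 = 0.6929 (×9).
Raised to α = 2.5: 0.56405 (×17); 0.39970 (×9).
Sum = 13.186127; FGT(2.5) = 13.186127 / 91 = 0.145.

0.145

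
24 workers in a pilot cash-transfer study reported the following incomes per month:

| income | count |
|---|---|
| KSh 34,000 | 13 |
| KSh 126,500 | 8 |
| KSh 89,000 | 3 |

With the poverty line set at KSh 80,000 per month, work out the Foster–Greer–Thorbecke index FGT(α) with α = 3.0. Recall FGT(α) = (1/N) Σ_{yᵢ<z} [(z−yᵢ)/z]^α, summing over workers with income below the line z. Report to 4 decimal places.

Poor units: 13×KSh 34,000 (q = 13 of N = 24).
Shortfall ratios: (80000−34000)/80000 = 0.5750 (×13).
Raised to α = 3.0: 0.19011 (×13).
Sum = 2.471422; FGT(3.0) = 2.471422 / 24 = 0.1030.

0.1030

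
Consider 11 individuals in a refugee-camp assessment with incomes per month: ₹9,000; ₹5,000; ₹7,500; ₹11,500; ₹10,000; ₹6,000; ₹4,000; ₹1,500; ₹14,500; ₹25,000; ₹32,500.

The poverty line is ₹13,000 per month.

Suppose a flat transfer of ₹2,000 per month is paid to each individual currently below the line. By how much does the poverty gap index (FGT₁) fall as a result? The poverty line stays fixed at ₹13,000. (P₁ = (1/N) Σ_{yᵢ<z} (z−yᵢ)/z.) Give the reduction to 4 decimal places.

0.1084

Before: below the line — ₹1,500, ₹4,000, ₹5,000, ₹6,000, ₹7,500, ₹9,000, ₹10,000, ₹11,500; poverty gap index (FGT₁) = 0.346154.
After the ₹2,000 transfer: below the line — ₹3,500, ₹6,000, ₹7,000, ₹8,000, ₹9,500, ₹11,000, ₹12,000; poverty gap index (FGT₁) = 0.237762.
Reduction = 0.346154 − 0.237762 = 0.1084.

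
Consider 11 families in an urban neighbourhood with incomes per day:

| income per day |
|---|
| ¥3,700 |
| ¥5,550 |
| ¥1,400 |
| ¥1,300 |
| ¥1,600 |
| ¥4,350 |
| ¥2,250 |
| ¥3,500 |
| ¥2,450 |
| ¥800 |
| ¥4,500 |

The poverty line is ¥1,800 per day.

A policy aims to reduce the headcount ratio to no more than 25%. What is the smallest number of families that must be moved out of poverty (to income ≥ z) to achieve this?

2

Currently q = 4 of N = 11 are below the line (H = 0.364).
A headcount ratio of at most 25% allows at most ⌊0.25 × 11⌋ = 2 poor families.
So at least 4 − 2 = 2 must be lifted.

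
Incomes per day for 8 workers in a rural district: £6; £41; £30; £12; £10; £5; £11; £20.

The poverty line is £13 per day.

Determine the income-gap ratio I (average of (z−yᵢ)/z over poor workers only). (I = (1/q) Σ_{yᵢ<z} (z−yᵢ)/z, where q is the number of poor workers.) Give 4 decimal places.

0.3231

Poor units: £5, £6, £10, £11, £12 (q = 5 of N = 8).
Shortfall ratios (z−y)/z: 0.6154, 0.5385, 0.2308, 0.1538, 0.0769; sum = 1.615385.
I averages over the q = 5 poor units only: 1.615385 / 5 = 0.3231.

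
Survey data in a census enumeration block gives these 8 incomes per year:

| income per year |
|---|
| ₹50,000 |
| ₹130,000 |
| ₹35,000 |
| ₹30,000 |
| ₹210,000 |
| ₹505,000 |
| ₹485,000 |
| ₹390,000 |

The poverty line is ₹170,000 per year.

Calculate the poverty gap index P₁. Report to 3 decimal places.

0.320

Below z: ₹30,000, ₹35,000, ₹50,000, ₹130,000 (q = 4 of N = 8).
Gap ratios (z−y)/z: (170000−30000)/170000 = 0.8235; (170000−35000)/170000 = 0.7941; (170000−50000)/170000 = 0.7059; (170000−130000)/170000 = 0.2353.
Sum of shortfalls = 2.558824; P₁ averages over all N: 2.558824 / 8 = 0.320.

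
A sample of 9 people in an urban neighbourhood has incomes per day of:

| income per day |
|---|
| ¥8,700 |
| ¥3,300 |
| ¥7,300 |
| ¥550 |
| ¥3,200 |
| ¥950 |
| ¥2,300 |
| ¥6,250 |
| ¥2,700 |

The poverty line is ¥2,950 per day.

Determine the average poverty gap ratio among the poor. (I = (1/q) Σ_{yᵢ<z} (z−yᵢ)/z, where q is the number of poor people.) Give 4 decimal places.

Incomes under z: ¥550, ¥950, ¥2,300, ¥2,700 (q = 4 of N = 9).
Shortfall ratios (z−y)/z: 0.8136, 0.6780, 0.2203, 0.0847; sum = 1.796610.
The income-gap ratio divides by q (the poor only): 1.796610 / 4 = 0.4492.

0.4492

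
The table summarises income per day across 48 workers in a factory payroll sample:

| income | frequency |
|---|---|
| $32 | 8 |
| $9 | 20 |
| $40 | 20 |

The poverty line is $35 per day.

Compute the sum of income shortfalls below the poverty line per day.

$544

Below z: 20×$9, 8×$32 (q = 28 of N = 48).
Individual gaps: 20×(35−9) = 520; 8×(35−32) = 24.
Aggregate gap = $544.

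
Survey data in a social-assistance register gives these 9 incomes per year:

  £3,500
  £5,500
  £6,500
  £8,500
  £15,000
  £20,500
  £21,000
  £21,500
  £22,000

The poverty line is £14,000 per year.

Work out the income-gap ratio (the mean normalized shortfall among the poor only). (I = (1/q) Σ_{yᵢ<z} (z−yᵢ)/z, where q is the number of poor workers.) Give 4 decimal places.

0.5714

Poor units: £3,500, £5,500, £6,500, £8,500 (q = 4 of N = 9).
Shortfall ratios (z−y)/z: 0.7500, 0.6071, 0.5357, 0.3929; sum = 2.285714.
I averages over the q = 4 poor units only: 2.285714 / 4 = 0.5714.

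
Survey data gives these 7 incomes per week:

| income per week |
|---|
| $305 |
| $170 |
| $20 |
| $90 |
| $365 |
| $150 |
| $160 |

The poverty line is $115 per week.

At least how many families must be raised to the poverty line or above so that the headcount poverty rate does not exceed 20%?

Currently q = 2 of N = 7 are below the line (H = 0.286).
A headcount ratio of at most 20% allows at most ⌊0.20 × 7⌋ = 1 poor families.
So at least 2 − 1 = 1 must be lifted.

1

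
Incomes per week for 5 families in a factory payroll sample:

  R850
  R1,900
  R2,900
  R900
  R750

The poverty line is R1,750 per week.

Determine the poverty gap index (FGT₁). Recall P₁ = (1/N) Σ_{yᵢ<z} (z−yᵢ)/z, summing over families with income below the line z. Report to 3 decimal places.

Poor units: R750, R850, R900 (q = 3 of N = 5).
Gap ratios (z−y)/z: (1750−750)/1750 = 0.5714; (1750−850)/1750 = 0.5143; (1750−900)/1750 = 0.4857.
Sum of shortfalls = 1.571429; P₁ averages over all N: 1.571429 / 5 = 0.314.

0.314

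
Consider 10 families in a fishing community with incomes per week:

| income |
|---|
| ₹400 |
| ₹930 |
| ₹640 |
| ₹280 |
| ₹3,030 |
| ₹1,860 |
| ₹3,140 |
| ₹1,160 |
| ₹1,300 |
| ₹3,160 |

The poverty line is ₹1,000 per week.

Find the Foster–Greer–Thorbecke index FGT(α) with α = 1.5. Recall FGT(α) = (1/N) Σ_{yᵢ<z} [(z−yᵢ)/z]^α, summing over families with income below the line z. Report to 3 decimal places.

Below z: ₹280, ₹400, ₹640, ₹930 (q = 4 of N = 10).
Relative gaps: (1000−280)/1000 = 0.7200; (1000−400)/1000 = 0.6000; (1000−640)/1000 = 0.3600; (1000−930)/1000 = 0.0700.
Raised to α = 1.5: 0.61094; 0.46476; 0.21600; 0.01852.
Sum = 1.310219; FGT(1.5) = 1.310219 / 10 = 0.131.

0.131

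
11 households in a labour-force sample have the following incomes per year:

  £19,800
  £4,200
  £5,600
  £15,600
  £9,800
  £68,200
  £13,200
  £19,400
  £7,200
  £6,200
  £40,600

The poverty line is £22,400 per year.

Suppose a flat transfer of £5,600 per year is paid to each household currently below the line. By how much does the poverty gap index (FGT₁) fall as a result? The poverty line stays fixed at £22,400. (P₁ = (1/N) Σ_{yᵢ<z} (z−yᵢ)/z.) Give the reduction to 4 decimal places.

Before: below the line — £4,200, £5,600, £6,200, £7,200, £9,800, £13,200, £15,600, £19,400, £19,800; poverty gap index (FGT₁) = 0.408279.
After the £5,600 transfer: below the line — £9,800, £11,200, £11,800, £12,800, £15,400, £18,800, £21,200; poverty gap index (FGT₁) = 0.226461.
Reduction = 0.408279 − 0.226461 = 0.1818.

0.1818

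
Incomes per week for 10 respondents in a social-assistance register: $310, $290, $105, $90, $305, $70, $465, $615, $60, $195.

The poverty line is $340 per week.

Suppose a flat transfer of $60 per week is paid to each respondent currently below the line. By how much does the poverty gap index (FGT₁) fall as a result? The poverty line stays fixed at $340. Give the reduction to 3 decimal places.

Before: below the line — $60, $70, $90, $105, $195, $290, $305, $310; poverty gap index (FGT₁) = 0.38088.
After the $60 transfer: below the line — $120, $130, $150, $165, $255; poverty gap index (FGT₁) = 0.25882.
Reduction = 0.38088 − 0.25882 = 0.122.

0.122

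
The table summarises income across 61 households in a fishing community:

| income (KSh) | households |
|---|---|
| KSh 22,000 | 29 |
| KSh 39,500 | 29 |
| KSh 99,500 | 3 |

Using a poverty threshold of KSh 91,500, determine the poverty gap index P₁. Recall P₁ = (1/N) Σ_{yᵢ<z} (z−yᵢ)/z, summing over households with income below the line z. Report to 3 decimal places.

Below z: 29×KSh 22,000, 29×KSh 39,500 (q = 58 of N = 61).
Gap ratios (z−y)/z: (91500−22000)/91500 = 0.7596 (×29); (91500−39500)/91500 = 0.5683 (×29).
Sum of shortfalls = 38.508197; P₁ averages over all N: 38.508197 / 61 = 0.631.

0.631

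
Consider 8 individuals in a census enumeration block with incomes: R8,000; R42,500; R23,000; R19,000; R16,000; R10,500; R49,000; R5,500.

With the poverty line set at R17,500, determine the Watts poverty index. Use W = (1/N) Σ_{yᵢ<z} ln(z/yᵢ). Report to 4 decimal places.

0.3176

Below the line: R5,500, R8,000, R10,500, R16,000 (q = 4 of N = 8).
Log shortfalls: ln(17500/5500) = 1.1575; ln(17500/8000) = 0.7828; ln(17500/10500) = 0.5108; ln(17500/16000) = 0.0896.
W = 2.540650 / 8 = 0.3176.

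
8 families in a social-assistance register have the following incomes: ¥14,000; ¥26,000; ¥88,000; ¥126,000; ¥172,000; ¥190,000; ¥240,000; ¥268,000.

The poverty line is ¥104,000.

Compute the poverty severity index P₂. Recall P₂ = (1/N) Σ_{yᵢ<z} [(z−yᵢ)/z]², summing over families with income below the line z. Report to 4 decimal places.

0.1669

Incomes under z: ¥14,000, ¥26,000, ¥88,000 (q = 3 of N = 8).
Shortfall ratios: (104000−14000)/104000 = 0.8654; (104000−26000)/104000 = 0.7500; (104000−88000)/104000 = 0.1538.
Squared: 0.7489; 0.5625; 0.0237.
Sum = 1.335059; P₂ = 1.335059 / 8 = 0.1669.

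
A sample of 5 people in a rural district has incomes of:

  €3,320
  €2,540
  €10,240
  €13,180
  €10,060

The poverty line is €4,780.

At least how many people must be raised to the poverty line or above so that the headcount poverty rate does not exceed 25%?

1

2 of the 5 people are poor, so H = 2/5 = 0.400.
A headcount ratio of at most 25% allows at most ⌊0.25 × 5⌋ = 1 poor people.
So at least 2 − 1 = 1 must be lifted.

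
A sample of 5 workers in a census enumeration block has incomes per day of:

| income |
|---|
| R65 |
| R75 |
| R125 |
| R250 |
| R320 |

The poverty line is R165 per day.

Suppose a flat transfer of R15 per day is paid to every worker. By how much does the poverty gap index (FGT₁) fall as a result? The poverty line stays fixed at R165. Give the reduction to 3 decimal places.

0.055

Before: below the line — R65, R75, R125; poverty gap index (FGT₁) = 0.27879.
After the R15 transfer: below the line — R80, R90, R140; poverty gap index (FGT₁) = 0.22424.
Reduction = 0.27879 − 0.22424 = 0.055.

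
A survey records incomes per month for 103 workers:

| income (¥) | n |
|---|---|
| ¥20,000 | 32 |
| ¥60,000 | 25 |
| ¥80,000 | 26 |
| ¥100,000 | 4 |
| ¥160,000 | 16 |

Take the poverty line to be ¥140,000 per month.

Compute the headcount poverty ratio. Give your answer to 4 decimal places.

0.8447

87 of the 103 workers have income below ¥140,000.
H = 87/103 = 0.8447.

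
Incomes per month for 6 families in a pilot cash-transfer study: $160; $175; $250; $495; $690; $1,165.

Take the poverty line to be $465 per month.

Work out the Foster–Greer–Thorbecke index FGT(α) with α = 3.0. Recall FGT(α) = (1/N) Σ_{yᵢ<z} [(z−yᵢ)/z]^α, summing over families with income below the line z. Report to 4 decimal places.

0.1039

Below the line: $160, $175, $250 (q = 3 of N = 6).
Relative gaps: (465−160)/465 = 0.6559; (465−175)/465 = 0.6237; (465−250)/465 = 0.4624.
Raised to α = 3.0: 0.28219; 0.24257; 0.09885.
Sum = 0.623604; FGT(3.0) = 0.623604 / 6 = 0.1039.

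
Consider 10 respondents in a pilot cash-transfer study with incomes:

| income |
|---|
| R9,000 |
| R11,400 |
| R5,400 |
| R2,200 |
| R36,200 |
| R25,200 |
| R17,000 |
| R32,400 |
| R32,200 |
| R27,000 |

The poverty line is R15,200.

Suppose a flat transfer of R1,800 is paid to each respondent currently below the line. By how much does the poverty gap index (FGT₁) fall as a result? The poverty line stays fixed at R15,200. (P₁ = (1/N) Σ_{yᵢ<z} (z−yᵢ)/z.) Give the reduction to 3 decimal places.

0.047

Before: below the line — R2,200, R5,400, R9,000, R11,400; poverty gap index (FGT₁) = 0.21579.
After the R1,800 transfer: below the line — R4,000, R7,200, R10,800, R13,200; poverty gap index (FGT₁) = 0.16842.
Reduction = 0.21579 − 0.16842 = 0.047.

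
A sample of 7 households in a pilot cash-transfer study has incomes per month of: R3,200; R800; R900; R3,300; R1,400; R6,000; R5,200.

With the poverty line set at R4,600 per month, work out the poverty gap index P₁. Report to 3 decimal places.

0.416

Poor units: R800, R900, R1,400, R3,200, R3,300 (q = 5 of N = 7).
Shortfall ratios: (4600−800)/4600 = 0.8261; (4600−900)/4600 = 0.8043; (4600−1400)/4600 = 0.6957; (4600−3200)/4600 = 0.3043; (4600−3300)/4600 = 0.2826.
Sum of shortfalls = 2.913043; P₁ averages over all N: 2.913043 / 7 = 0.416.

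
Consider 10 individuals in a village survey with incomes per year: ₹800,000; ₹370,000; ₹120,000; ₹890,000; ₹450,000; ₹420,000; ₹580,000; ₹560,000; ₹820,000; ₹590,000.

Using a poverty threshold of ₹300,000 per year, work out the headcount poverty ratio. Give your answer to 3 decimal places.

0.100

1 of the 10 individuals have income below ₹300,000.
H = 1/10 = 0.100.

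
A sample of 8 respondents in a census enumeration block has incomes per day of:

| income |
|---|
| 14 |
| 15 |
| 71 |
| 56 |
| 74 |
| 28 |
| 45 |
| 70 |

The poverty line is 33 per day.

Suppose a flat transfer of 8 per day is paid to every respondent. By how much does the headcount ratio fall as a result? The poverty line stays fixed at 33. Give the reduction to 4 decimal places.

Before: below the line — 14, 15, 28; headcount ratio = 0.375000.
After the 8 transfer: below the line — 22, 23; headcount ratio = 0.250000.
Reduction = 0.375000 − 0.250000 = 0.1250.

0.1250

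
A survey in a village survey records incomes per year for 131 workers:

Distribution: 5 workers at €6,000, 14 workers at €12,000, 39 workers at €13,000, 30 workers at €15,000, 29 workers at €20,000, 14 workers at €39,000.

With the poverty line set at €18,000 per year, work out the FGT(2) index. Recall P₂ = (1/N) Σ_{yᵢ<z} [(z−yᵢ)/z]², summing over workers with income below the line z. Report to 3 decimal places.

0.058

Incomes under z: 5×€6,000, 14×€12,000, 39×€13,000, 30×€15,000 (q = 88 of N = 131).
Gap ratios (z−y)/z: (18000−6000)/18000 = 0.6667 (×5); (18000−12000)/18000 = 0.3333 (×14); (18000−13000)/18000 = 0.2778 (×39); (18000−15000)/18000 = 0.1667 (×30).
Squared: 0.4444 (×5); 0.1111 (×14); 0.0772 (×39); 0.0278 (×30).
Sum = 7.620370; P₂ = 7.620370 / 131 = 0.058.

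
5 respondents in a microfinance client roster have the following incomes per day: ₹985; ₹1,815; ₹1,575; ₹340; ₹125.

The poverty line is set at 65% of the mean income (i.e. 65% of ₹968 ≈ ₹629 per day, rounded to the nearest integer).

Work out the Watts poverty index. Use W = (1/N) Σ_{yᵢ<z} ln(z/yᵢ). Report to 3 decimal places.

0.446

Poor units: ₹125, ₹340 (q = 2 of N = 5).
Log gaps: ln(629/125) = 1.6158; ln(629/340) = 0.6152.
W = 2.231003 / 5 = 0.446.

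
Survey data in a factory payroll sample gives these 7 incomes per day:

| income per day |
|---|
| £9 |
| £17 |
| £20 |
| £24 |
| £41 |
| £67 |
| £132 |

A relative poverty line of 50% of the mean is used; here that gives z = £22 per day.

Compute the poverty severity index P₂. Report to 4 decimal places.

0.0584

Incomes under z: £9, £17, £20 (q = 3 of N = 7).
Normalized shortfalls: (22−9)/22 = 0.5909; (22−17)/22 = 0.2273; (22−20)/22 = 0.0909.
Squared: 0.3492; 0.0517; 0.0083.
Sum = 0.409091; P₂ = 0.409091 / 7 = 0.0584.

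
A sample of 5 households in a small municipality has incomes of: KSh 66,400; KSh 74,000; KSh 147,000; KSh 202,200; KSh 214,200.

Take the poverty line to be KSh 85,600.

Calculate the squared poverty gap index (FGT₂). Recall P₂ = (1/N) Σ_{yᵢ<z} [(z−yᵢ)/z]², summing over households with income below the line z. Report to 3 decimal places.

Incomes under z: KSh 66,400, KSh 74,000 (q = 2 of N = 5).
Shortfall ratios: (85600−66400)/85600 = 0.2243; (85600−74000)/85600 = 0.1355.
Squared: 0.0503; 0.0184.
Sum = 0.068674; P₂ = 0.068674 / 5 = 0.014.

0.014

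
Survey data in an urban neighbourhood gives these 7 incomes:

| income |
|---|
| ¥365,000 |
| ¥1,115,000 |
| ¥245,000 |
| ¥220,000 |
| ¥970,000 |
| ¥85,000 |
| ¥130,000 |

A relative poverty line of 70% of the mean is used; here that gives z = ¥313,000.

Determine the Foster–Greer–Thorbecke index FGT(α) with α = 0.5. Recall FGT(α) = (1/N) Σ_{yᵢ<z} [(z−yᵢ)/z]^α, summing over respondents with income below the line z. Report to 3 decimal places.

0.376

Below the line: ¥85,000, ¥130,000, ¥220,000, ¥245,000 (q = 4 of N = 7).
Shortfall ratios: (313000−85000)/313000 = 0.7284; (313000−130000)/313000 = 0.5847; (313000−220000)/313000 = 0.2971; (313000−245000)/313000 = 0.2173.
Raised to α = 0.5: 0.85348; 0.76463; 0.54509; 0.46610.
Sum = 2.629312; FGT(0.5) = 2.629312 / 7 = 0.376.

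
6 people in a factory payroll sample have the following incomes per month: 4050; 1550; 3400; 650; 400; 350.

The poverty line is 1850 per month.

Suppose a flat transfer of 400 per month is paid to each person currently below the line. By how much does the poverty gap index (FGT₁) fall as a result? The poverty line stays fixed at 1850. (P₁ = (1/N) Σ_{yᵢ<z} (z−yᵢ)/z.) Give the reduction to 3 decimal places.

Before: below the line — 350, 400, 650, 1550; poverty gap index (FGT₁) = 0.40090.
After the 400 transfer: below the line — 750, 800, 1050; poverty gap index (FGT₁) = 0.26577.
Reduction = 0.40090 − 0.26577 = 0.135.

0.135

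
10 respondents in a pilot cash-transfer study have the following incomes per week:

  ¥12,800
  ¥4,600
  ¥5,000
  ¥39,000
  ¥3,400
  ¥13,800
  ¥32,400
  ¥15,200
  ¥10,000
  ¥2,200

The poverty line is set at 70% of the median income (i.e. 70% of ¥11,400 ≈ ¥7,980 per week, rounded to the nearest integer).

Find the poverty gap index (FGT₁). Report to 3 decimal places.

Poor units: ¥2,200, ¥3,400, ¥4,600, ¥5,000 (q = 4 of N = 10).
Relative gaps: (7980−2200)/7980 = 0.7243; (7980−3400)/7980 = 0.5739; (7980−4600)/7980 = 0.4236; (7980−5000)/7980 = 0.3734.
Σ = 2.095238. Dividing by the full population N = 10 gives P₁ = 0.210.

0.210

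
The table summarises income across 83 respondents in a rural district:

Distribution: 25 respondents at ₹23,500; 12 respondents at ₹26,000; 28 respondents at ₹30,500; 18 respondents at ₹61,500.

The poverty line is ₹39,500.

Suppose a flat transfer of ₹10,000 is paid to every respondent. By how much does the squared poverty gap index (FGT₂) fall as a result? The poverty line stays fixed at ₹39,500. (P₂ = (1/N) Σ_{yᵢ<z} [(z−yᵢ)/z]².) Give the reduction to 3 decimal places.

Before: below the line — 25×₹23,500, 12×₹26,000, 28×₹30,500; squared poverty gap index (FGT₂) = 0.08382.
After the ₹10,000 transfer: below the line — 25×₹33,500, 12×₹36,000; squared poverty gap index (FGT₂) = 0.00808.
Reduction = 0.08382 − 0.00808 = 0.076.

0.076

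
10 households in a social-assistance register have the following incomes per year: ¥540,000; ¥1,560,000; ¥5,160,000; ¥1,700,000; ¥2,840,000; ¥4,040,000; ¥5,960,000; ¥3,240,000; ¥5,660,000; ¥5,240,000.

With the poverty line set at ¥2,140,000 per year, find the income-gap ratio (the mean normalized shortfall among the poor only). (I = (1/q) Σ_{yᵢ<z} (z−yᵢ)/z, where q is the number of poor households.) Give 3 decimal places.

0.408

Incomes under z: ¥540,000, ¥1,560,000, ¥1,700,000 (q = 3 of N = 10).
Shortfall ratios (z−y)/z: 0.7477, 0.2710, 0.2056; sum = 1.224299.
I averages over the q = 3 poor units only: 1.224299 / 3 = 0.408.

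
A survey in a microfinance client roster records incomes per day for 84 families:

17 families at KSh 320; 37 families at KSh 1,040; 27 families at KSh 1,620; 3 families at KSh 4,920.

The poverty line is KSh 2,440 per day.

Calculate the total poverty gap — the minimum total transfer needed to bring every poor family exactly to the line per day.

Incomes under z: 17×KSh 320, 37×KSh 1,040, 27×KSh 1,620 (q = 81 of N = 84).
Individual gaps: 17×(2440−320) = 36040; 37×(2440−1040) = 51800; 27×(2440−1620) = 22140.
Aggregate gap = KSh 109,980.

KSh 109,980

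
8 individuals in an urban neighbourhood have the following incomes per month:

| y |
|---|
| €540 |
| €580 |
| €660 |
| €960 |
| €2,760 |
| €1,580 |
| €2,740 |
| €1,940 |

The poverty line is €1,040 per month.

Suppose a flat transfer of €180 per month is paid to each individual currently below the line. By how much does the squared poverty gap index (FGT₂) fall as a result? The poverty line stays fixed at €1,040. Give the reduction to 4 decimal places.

0.0453

Before: below the line — €540, €580, €660, €960; squared poverty gap index (FGT₂) = 0.070775.
After the €180 transfer: below the line — €720, €760, €840; squared poverty gap index (FGT₂) = 0.025518.
Reduction = 0.070775 − 0.025518 = 0.0453.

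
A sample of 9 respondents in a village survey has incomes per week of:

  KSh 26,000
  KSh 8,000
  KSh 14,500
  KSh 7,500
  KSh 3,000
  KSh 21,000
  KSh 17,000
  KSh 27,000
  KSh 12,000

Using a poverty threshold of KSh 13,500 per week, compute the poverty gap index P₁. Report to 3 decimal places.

Below z: KSh 3,000, KSh 7,500, KSh 8,000, KSh 12,000 (q = 4 of N = 9).
Gap ratios (z−y)/z: (13500−3000)/13500 = 0.7778; (13500−7500)/13500 = 0.4444; (13500−8000)/13500 = 0.4074; (13500−12000)/13500 = 0.1111.
Sum of shortfalls = 1.740741; P₁ averages over all N: 1.740741 / 9 = 0.193.

0.193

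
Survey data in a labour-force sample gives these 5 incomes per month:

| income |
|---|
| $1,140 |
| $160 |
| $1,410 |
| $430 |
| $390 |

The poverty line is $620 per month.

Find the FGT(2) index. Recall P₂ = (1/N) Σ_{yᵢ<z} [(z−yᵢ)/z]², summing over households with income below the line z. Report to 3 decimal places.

Incomes under z: $160, $390, $430 (q = 3 of N = 5).
Relative gaps: (620−160)/620 = 0.7419; (620−390)/620 = 0.3710; (620−430)/620 = 0.3065.
Squared: 0.5505; 0.1376; 0.0939.
Sum = 0.781998; P₂ = 0.781998 / 5 = 0.156.

0.156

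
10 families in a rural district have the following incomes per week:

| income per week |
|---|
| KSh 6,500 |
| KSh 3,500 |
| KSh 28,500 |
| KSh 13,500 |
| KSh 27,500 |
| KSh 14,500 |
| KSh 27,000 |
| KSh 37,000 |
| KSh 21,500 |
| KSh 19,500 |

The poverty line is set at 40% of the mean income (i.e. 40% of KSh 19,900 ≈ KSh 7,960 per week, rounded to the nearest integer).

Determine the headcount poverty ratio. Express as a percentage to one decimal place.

2 of the 10 families have income below KSh 7,960.
H = 2/10 = 20.0%.

20.0%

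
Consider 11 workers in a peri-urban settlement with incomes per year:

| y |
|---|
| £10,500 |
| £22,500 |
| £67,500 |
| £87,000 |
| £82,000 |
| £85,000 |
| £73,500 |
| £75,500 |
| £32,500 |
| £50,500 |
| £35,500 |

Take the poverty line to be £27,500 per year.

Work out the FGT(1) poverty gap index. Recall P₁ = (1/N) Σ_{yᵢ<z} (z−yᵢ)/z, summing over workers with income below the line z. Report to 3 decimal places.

0.073

Incomes under z: £10,500, £22,500 (q = 2 of N = 11).
Gap ratios (z−y)/z: (27500−10500)/27500 = 0.6182; (27500−22500)/27500 = 0.1818.
Sum of shortfalls = 0.800000; P₁ averages over all N: 0.800000 / 11 = 0.073.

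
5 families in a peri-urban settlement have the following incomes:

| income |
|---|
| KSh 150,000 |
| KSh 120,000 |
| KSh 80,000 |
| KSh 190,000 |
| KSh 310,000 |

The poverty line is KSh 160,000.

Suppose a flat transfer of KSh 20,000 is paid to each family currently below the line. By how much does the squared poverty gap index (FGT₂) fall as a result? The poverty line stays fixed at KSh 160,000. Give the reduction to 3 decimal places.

Before: below the line — KSh 80,000, KSh 120,000, KSh 150,000; squared poverty gap index (FGT₂) = 0.06328.
After the KSh 20,000 transfer: below the line — KSh 100,000, KSh 140,000; squared poverty gap index (FGT₂) = 0.03125.
Reduction = 0.06328 − 0.03125 = 0.032.

0.032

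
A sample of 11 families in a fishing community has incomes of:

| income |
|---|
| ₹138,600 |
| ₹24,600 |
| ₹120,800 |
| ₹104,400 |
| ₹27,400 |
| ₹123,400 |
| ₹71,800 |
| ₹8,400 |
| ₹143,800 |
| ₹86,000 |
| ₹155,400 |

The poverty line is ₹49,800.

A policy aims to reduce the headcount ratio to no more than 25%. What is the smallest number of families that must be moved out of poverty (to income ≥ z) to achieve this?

1

3 of the 11 families are poor, so H = 3/11 = 0.273.
A headcount ratio of at most 25% allows at most ⌊0.25 × 11⌋ = 2 poor families.
So at least 3 − 2 = 1 must be lifted.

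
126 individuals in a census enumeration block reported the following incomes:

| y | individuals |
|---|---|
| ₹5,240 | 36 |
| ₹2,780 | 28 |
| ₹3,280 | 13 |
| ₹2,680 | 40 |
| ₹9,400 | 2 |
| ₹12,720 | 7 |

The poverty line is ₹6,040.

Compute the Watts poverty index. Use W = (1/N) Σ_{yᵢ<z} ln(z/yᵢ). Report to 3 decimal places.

0.534

Below the line: 40×₹2,680, 28×₹2,780, 13×₹3,280, 36×₹5,240 (q = 117 of N = 126).
Log gaps: ln(6040/2680) = 0.8126 (×40); ln(6040/2780) = 0.7760 (×28); ln(6040/3280) = 0.6106 (×13); ln(6040/5240) = 0.1421 (×36).
W = 67.282433 / 126 = 0.534.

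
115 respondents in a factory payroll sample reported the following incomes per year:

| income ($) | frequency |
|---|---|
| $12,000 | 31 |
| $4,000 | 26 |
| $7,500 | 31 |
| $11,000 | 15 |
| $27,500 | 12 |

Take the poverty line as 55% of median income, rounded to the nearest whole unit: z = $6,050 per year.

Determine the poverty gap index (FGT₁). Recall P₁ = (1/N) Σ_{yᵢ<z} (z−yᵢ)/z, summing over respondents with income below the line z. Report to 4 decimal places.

Poor units: 26×$4,000 (q = 26 of N = 115).
Gap ratios (z−y)/z: (6050−4000)/6050 = 0.3388 (×26).
Sum of shortfalls = 8.809917; P₁ averages over all N: 8.809917 / 115 = 0.0766.

0.0766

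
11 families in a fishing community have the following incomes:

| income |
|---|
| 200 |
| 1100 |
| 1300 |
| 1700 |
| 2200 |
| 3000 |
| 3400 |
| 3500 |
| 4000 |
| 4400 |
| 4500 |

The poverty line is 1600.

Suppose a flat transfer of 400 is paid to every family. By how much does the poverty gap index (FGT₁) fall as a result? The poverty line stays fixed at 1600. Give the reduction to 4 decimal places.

Before: below the line — 200, 1100, 1300; poverty gap index (FGT₁) = 0.125000.
After the 400 transfer: below the line — 600, 1500; poverty gap index (FGT₁) = 0.062500.
Reduction = 0.125000 − 0.062500 = 0.0625.

0.0625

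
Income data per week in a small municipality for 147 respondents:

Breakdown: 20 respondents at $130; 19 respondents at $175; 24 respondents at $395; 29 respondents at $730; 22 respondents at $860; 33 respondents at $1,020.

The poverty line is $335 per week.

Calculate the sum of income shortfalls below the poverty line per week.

Incomes under z: 20×$130, 19×$175 (q = 39 of N = 147).
Individual gaps: 20×(335−130) = 4100; 19×(335−175) = 3040.
Aggregate gap = $7,140.

$7,140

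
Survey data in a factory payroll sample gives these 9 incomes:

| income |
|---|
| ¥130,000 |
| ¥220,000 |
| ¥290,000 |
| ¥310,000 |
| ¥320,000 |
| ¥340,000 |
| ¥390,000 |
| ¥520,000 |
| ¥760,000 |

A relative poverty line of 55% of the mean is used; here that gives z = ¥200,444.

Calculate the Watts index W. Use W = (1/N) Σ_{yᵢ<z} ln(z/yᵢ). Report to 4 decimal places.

Poor units: ¥130,000 (q = 1 of N = 9).
ln(z/y) terms: ln(200444/130000) = 0.4330.
W = 0.433000 / 9 = 0.0481.

0.0481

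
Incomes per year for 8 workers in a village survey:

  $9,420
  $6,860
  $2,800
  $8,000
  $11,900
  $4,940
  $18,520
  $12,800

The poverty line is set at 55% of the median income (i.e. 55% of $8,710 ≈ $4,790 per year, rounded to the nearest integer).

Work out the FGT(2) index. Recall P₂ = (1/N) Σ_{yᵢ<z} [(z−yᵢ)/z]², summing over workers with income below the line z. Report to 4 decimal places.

Incomes under z: $2,800 (q = 1 of N = 8).
Gap ratios (z−y)/z: (4790−2800)/4790 = 0.4154.
Squared: 0.1726.
Sum = 0.172598; P₂ = 0.172598 / 8 = 0.0216.

0.0216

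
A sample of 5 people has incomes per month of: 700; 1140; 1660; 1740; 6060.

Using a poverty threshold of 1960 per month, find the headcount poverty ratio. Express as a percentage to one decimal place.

80.0%

4 of the 5 people have income below 1960.
H = 4/5 = 80.0%.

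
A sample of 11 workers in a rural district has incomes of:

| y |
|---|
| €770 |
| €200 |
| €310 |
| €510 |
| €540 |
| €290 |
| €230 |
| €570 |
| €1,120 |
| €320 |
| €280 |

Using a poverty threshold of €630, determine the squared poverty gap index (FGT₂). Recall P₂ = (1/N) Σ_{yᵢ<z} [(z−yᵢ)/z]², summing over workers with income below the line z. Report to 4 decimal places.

Poor units: €200, €230, €280, €290, €310, €320, €510, €540, €570 (q = 9 of N = 11).
Normalized shortfalls: (630−200)/630 = 0.6825; (630−230)/630 = 0.6349; (630−280)/630 = 0.5556; (630−290)/630 = 0.5397; (630−310)/630 = 0.5079; (630−320)/630 = 0.4921; (630−510)/630 = 0.1905; (630−540)/630 = 0.1429; (630−570)/630 = 0.0952.
Squared: 0.4659; 0.4031; 0.3086; 0.2913; 0.2580; 0.2421; 0.0363; 0.0204; 0.0091.
Sum = 2.034769; P₂ = 2.034769 / 11 = 0.1850.

0.1850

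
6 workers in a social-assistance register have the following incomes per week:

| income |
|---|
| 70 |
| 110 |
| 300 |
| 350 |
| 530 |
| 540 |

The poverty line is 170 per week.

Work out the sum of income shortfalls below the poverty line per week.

Below the line: 70, 110 (q = 2 of N = 6).
Individual gaps: 170−70 = 100; 170−110 = 60.
Aggregate gap = 160.

160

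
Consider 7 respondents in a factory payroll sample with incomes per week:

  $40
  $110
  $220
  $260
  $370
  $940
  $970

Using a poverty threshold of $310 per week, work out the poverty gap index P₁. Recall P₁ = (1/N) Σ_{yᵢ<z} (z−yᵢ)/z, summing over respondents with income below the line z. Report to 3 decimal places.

0.281

Below the line: $40, $110, $220, $260 (q = 4 of N = 7).
Relative gaps: (310−40)/310 = 0.8710; (310−110)/310 = 0.6452; (310−220)/310 = 0.2903; (310−260)/310 = 0.1613.
Σ = 1.967742. Dividing by the full population N = 7 gives P₁ = 0.281.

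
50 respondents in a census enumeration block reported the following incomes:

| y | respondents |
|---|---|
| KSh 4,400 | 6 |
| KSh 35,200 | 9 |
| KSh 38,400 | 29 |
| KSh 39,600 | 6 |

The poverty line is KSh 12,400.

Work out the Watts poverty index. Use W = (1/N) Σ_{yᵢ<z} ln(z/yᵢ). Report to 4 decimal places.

0.1243

Below z: 6×KSh 4,400 (q = 6 of N = 50).
ln(z/y) terms: ln(12400/4400) = 1.0361 (×6).
W = 6.216552 / 50 = 0.1243.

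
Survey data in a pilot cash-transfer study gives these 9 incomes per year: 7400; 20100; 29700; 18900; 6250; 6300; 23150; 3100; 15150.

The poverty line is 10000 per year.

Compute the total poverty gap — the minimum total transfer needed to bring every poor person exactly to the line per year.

Poor units: 3100, 6250, 6300, 7400 (q = 4 of N = 9).
Individual gaps: 10000−3100 = 6900; 10000−6250 = 3750; 10000−6300 = 3700; 10000−7400 = 2600.
Aggregate gap = 16950.

16950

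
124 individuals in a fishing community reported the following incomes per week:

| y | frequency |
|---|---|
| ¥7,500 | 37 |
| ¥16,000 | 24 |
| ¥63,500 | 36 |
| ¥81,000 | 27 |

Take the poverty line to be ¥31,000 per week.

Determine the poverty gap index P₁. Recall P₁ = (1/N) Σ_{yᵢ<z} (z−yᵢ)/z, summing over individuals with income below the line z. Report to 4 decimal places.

0.3198

Below the line: 37×¥7,500, 24×¥16,000 (q = 61 of N = 124).
Shortfall ratios: (31000−7500)/31000 = 0.7581 (×37); (31000−16000)/31000 = 0.4839 (×24).
Σ = 39.661290. Dividing by the full population N = 124 gives P₁ = 0.3198.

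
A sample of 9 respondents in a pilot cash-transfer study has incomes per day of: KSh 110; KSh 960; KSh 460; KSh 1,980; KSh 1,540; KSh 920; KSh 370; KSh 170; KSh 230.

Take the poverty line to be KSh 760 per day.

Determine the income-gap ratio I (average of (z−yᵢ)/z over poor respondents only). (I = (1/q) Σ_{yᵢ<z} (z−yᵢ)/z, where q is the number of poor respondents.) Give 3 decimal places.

Below the line: KSh 110, KSh 170, KSh 230, KSh 370, KSh 460 (q = 5 of N = 9).
Shortfall ratios (z−y)/z: 0.8553, 0.7763, 0.6974, 0.5132, 0.3947; sum = 3.236842.
The income-gap ratio divides by q (the poor only): 3.236842 / 5 = 0.647.

0.647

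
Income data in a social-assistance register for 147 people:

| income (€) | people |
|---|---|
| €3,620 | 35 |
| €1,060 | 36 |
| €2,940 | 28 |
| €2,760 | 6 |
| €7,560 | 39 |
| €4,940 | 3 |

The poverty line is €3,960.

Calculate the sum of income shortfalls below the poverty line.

€152,060

Poor units: 36×€1,060, 6×€2,760, 28×€2,940, 35×€3,620 (q = 105 of N = 147).
Individual gaps: 36×(3960−1060) = 104400; 6×(3960−2760) = 7200; 28×(3960−2940) = 28560; 35×(3960−3620) = 11900.
Aggregate gap = €152,060.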